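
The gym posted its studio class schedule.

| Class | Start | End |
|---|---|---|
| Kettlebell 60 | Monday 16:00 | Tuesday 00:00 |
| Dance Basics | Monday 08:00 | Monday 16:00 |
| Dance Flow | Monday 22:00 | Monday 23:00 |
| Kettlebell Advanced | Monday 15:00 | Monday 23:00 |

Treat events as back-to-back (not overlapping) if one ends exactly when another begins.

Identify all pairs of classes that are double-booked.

Sorted by start: Dance Basics, Kettlebell Advanced, Kettlebell 60, Dance Flow.
Kettlebell Advanced starts before Dance Basics ends → Dance Basics and Kettlebell Advanced overlap.
Kettlebell 60 starts exactly when Dance Basics ends (back-to-back, no overlap), so nothing later overlaps Dance Basics either.
Kettlebell 60 starts before Kettlebell Advanced ends → Kettlebell Advanced and Kettlebell 60 overlap.
Dance Flow starts before Kettlebell Advanced ends → Kettlebell Advanced and Dance Flow overlap.
Dance Flow starts before Kettlebell 60 ends → Kettlebell 60 and Dance Flow overlap.

Dance Basics & Kettlebell Advanced, Dance Flow & Kettlebell 60, Dance Flow & Kettlebell Advanced, Kettlebell 60 & Kettlebell Advanced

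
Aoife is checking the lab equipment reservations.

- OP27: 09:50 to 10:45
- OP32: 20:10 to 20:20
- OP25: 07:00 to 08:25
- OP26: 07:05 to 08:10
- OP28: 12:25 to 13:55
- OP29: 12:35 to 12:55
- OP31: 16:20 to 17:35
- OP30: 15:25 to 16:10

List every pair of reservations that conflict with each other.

Sorted by start: OP25, OP26, OP27, OP28, OP29, OP30, OP31, OP32.
OP26 starts before OP25 ends → OP25 and OP26 overlap.
OP27 starts after OP25 ends; OP25 is clear from here.
OP27 starts after OP26 ends; OP26 is clear from here.
OP28 starts after OP27 ends; OP27 is clear from here.
OP29 starts before OP28 ends → OP28 and OP29 overlap.
OP30 starts after OP28 ends; OP28 is clear from here.
OP30 starts after OP29 ends; OP29 is clear from here.
OP31 starts after OP30 ends; OP30 is clear from here.
OP32 starts after OP31 ends.

OP25 & OP26, OP28 & OP29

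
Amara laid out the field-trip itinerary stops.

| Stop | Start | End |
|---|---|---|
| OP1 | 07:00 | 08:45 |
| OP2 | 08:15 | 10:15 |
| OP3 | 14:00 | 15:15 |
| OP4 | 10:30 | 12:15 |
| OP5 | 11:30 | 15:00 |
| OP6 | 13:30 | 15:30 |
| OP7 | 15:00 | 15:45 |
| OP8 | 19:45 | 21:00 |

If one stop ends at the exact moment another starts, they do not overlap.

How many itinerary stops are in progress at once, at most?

3

Sweep the timeline, counting +1 at each start and −1 at each end (ends before starts at a tie):
07:00 start OP1 → 1
08:15 start OP2 → 2
08:45 end OP1 → 1
10:15 end OP2 → 0
10:30 start OP4 → 1
11:30 start OP5 → 2
12:15 end OP4 → 1
13:30 start OP6 → 2
14:00 start OP3 → 3
15:00 end OP5 → 2
15:00 start OP7 → 3
15:15 end OP3 → 2
15:30 end OP6 → 1
15:45 end OP7 → 0
19:45 start OP8 → 1
21:00 end OP8 → 0
Peak is 3, at 14:00 (OP3, OP5, OP6).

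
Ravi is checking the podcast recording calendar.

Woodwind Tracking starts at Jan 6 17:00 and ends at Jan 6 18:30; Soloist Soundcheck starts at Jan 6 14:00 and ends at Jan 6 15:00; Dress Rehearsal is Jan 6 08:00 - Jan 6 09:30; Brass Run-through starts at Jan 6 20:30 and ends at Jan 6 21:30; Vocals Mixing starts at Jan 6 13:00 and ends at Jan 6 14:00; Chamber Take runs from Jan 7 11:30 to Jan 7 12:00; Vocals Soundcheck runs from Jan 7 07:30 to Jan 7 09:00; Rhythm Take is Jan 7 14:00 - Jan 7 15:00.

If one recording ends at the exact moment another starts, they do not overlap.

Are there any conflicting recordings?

No

Check each pair: they overlap iff neither finishes before the other starts.
Sorted by start: Dress Rehearsal, Vocals Mixing, Soloist Soundcheck, Woodwind Tracking, Brass Run-through, Vocals Soundcheck, Chamber Take, Rhythm Take.
Vocals Mixing starts after Dress Rehearsal ends — done with Dress Rehearsal.
Soloist Soundcheck starts exactly when Vocals Mixing ends (back-to-back, no overlap) — done with Vocals Mixing.
Woodwind Tracking starts after Soloist Soundcheck ends — done with Soloist Soundcheck.
Brass Run-through starts after Woodwind Tracking ends — done with Woodwind Tracking.
Vocals Soundcheck starts after Brass Run-through ends — done with Brass Run-through.
Chamber Take starts after Vocals Soundcheck ends — done with Vocals Soundcheck.
Rhythm Take starts after Chamber Take ends.
Every pair is clear; the schedule has no overlaps.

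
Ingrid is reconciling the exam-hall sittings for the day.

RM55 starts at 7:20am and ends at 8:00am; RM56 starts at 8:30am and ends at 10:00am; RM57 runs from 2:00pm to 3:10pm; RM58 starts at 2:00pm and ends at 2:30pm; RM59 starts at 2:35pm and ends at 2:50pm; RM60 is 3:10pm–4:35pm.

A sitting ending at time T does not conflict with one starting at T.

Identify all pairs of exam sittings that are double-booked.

RM57 & RM58, RM57 & RM59

Check each pair: they overlap iff neither finishes before the other starts.
Sorted by start: RM55, RM56, RM57, RM58, RM59, RM60.
RM56 starts after RM55 ends, so RM55 has no further overlaps.
RM57 starts after RM56 ends, so RM56 has no further overlaps.
RM58 starts before RM57 ends → RM57 and RM58 overlap.
RM59 starts before RM57 ends → RM57 and RM59 overlap.
RM60 starts exactly when RM57 ends (back-to-back, no overlap).
RM59 starts after RM58 ends, so RM58 has no further overlaps.
RM60 starts after RM59 ends.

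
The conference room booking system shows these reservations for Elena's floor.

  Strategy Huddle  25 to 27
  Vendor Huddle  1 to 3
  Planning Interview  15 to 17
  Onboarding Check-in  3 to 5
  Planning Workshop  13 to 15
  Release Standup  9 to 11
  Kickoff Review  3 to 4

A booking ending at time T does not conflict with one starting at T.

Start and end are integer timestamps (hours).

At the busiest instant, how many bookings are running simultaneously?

2

Walk through starts and ends in time order (an end at T is processed before a start at T):
1 start Vendor Huddle → 1
3 end Vendor Huddle → 0
3 start Kickoff Review → 1
3 start Onboarding Check-in → 2
4 end Kickoff Review → 1
5 end Onboarding Check-in → 0
9 start Release Standup → 1
11 end Release Standup → 0
13 start Planning Workshop → 1
15 end Planning Workshop → 0
15 start Planning Interview → 1
17 end Planning Interview → 0
25 start Strategy Huddle → 1
27 end Strategy Huddle → 0
Peak is 2, at 3 (Kickoff Review, Onboarding Check-in).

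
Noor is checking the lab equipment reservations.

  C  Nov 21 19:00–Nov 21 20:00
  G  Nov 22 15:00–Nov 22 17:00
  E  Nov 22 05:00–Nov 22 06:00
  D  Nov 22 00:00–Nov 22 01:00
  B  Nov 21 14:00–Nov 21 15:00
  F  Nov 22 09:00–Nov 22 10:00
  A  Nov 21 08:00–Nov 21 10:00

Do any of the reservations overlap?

Check each pair: they overlap iff neither finishes before the other starts.
Sorted by start: A, B, C, D, E, F, G.
B starts after A ends — done with A.
C starts after B ends — done with B.
D starts after C ends — done with C.
E starts after D ends — done with D.
F starts after E ends — done with E.
G starts after F ends.
Every pair is clear; the schedule has no overlaps.

No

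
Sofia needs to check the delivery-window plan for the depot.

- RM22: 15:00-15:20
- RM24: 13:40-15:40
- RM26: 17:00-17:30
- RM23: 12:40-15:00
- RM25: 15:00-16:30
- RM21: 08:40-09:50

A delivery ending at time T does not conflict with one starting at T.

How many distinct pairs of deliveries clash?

Two intervals overlap when each starts before the other ends.
Sorted by start: RM21, RM23, RM24, RM22, RM25, RM26.
RM23 starts after RM21 ends, so nothing later overlaps RM21 either.
RM24 starts before RM23 ends → RM23 and RM24 overlap.
RM22 starts exactly when RM23 ends (back-to-back, no overlap), so nothing later overlaps RM23 either.
RM22 starts before RM24 ends → RM24 and RM22 overlap.
RM25 starts before RM24 ends → RM24 and RM25 overlap.
RM26 starts after RM24 ends.
RM25 starts before RM22 ends → RM22 and RM25 overlap.
RM26 starts after RM22 ends.
RM26 starts after RM25 ends.
Overlapping pairs: RM22 & RM24, RM22 & RM25, RM23 & RM24, RM24 & RM25 — 4 in total.

4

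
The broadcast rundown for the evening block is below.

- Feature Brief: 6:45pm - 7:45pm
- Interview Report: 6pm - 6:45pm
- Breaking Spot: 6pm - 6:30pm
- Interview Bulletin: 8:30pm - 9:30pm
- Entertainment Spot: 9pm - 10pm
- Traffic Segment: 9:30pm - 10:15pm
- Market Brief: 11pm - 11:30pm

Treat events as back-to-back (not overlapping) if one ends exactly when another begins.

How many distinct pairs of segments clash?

3

Sorted by start: Interview Report, Breaking Spot, Feature Brief, Interview Bulletin, Entertainment Spot, Traffic Segment, Market Brief.
Breaking Spot starts before Interview Report ends → Interview Report and Breaking Spot overlap.
Feature Brief starts exactly when Interview Report ends (back-to-back, no overlap) — done with Interview Report.
Feature Brief starts after Breaking Spot ends — done with Breaking Spot.
Interview Bulletin starts after Feature Brief ends — done with Feature Brief.
Entertainment Spot starts before Interview Bulletin ends → Interview Bulletin and Entertainment Spot overlap.
Traffic Segment starts exactly when Interview Bulletin ends (back-to-back, no overlap) — done with Interview Bulletin.
Traffic Segment starts before Entertainment Spot ends → Entertainment Spot and Traffic Segment overlap.
Market Brief starts after Entertainment Spot ends.
Market Brief starts after Traffic Segment ends.
Overlapping pairs: Breaking Spot & Interview Report, Entertainment Spot & Interview Bulletin, Entertainment Spot & Traffic Segment — 3 in total.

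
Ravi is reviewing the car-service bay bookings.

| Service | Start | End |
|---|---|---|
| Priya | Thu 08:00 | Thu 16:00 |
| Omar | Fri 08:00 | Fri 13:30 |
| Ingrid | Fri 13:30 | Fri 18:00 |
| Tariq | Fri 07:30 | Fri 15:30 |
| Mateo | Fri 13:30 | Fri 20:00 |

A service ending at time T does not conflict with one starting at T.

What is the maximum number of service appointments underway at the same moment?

Sort all start/end points and keep a running count:
Thu 08:00 start Priya → 1
Thu 16:00 end Priya → 0
Fri 07:30 start Tariq → 1
Fri 08:00 start Omar → 2
Fri 13:30 end Omar → 1
Fri 13:30 start Ingrid → 2
Fri 13:30 start Mateo → 3
Fri 15:30 end Tariq → 2
Fri 18:00 end Ingrid → 1
Fri 20:00 end Mateo → 0
Peak is 3, at Fri 13:30 (Ingrid, Mateo, Tariq).

3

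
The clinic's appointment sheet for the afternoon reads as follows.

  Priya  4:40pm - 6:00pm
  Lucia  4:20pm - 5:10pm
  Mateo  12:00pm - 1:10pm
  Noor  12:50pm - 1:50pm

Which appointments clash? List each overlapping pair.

Sorted by start: Mateo, Noor, Lucia, Priya.
Noor starts before Mateo ends → Mateo and Noor overlap.
Lucia starts after Mateo ends, so Mateo has no further overlaps.
Lucia starts after Noor ends, so Noor has no further overlaps.
Priya starts before Lucia ends → Lucia and Priya overlap.

Lucia & Priya, Mateo & Noor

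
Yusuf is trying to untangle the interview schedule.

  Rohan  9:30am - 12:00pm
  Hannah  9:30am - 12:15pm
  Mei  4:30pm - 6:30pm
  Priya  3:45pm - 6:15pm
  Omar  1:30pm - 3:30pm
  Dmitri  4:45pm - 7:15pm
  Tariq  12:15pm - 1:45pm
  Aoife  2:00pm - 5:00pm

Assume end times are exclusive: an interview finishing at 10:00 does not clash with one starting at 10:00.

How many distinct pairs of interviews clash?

Two intervals overlap when each starts before the other ends.
Sorted by start: Hannah, Rohan, Tariq, Omar, Aoife, Priya, Mei, Dmitri.
Rohan starts before Hannah ends → Hannah and Rohan overlap.
Tariq starts exactly when Hannah ends (back-to-back, no overlap); Hannah is clear from here.
Tariq starts after Rohan ends; Rohan is clear from here.
Omar starts before Tariq ends → Tariq and Omar overlap.
Aoife starts after Tariq ends; Tariq is clear from here.
Aoife starts before Omar ends → Omar and Aoife overlap.
Priya starts after Omar ends; Omar is clear from here.
Priya starts before Aoife ends → Aoife and Priya overlap.
Mei starts before Aoife ends → Aoife and Mei overlap.
Dmitri starts before Aoife ends → Aoife and Dmitri overlap.
Mei starts before Priya ends → Priya and Mei overlap.
Dmitri starts before Priya ends → Priya and Dmitri overlap.
Dmitri starts before Mei ends → Mei and Dmitri overlap.
Overlapping pairs: Aoife & Dmitri, Aoife & Mei, Aoife & Omar, Aoife & Priya, Dmitri & Mei, Dmitri & Priya, Hannah & Rohan, Mei & Priya, Omar & Tariq — 9 in total.

9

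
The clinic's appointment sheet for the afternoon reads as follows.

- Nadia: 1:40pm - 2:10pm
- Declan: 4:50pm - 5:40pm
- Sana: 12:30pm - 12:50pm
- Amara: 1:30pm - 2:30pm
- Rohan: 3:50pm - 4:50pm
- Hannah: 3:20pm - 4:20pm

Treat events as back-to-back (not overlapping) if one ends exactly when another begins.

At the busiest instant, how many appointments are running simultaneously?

2

Walk through starts and ends in time order (an end at T is processed before a start at T):
12:30pm start Sana → 1
12:50pm end Sana → 0
1:30pm start Amara → 1
1:40pm start Nadia → 2
2:10pm end Nadia → 1
2:30pm end Amara → 0
3:20pm start Hannah → 1
3:50pm start Rohan → 2
4:20pm end Hannah → 1
4:50pm end Rohan → 0
4:50pm start Declan → 1
5:40pm end Declan → 0
Peak is 2, at 1:40pm (Amara, Nadia).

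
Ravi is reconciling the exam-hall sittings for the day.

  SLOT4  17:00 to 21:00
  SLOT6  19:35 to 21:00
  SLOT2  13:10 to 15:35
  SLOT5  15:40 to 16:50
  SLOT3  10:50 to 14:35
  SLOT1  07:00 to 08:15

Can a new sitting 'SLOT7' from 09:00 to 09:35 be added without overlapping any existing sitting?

SLOT1: ends 08:15 at or before SLOT7 starts 09:00 → clear.
SLOT3: starts 10:50 at or after SLOT7 ends 09:35 → clear.
SLOT2: starts 13:10 at or after SLOT7 ends 09:35 → clear.
SLOT5: starts 15:40 at or after SLOT7 ends 09:35 → clear.
SLOT4: starts 17:00 at or after SLOT7 ends 09:35 → clear.
SLOT6: starts 19:35 at or after SLOT7 ends 09:35 → clear.

Yes — the slot is free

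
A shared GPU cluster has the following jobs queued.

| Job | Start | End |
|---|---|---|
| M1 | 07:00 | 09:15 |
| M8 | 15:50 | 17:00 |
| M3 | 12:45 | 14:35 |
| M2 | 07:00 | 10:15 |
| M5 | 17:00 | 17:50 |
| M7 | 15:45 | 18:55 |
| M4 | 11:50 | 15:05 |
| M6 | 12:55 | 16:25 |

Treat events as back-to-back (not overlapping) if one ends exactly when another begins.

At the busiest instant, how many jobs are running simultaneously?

3

Sweep the timeline, counting +1 at each start and −1 at each end (ends before starts at a tie):
07:00 start M1 → 1
07:00 start M2 → 2
09:15 end M1 → 1
10:15 end M2 → 0
11:50 start M4 → 1
12:45 start M3 → 2
12:55 start M6 → 3
14:35 end M3 → 2
15:05 end M4 → 1
15:45 start M7 → 2
15:50 start M8 → 3
16:25 end M6 → 2
17:00 end M8 → 1
17:00 start M5 → 2
17:50 end M5 → 1
18:55 end M7 → 0
Peak is 3, at 12:55 (M3, M4, M6).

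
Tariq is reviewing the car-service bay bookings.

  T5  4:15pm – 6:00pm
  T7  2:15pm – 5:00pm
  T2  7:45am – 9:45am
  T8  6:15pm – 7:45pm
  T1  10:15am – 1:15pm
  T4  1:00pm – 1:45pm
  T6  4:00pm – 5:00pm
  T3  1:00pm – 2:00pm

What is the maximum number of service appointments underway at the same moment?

Sort all start/end points and keep a running count:
7:45am start T2 → 1
9:45am end T2 → 0
10:15am start T1 → 1
1:00pm start T3 → 2
1:00pm start T4 → 3
1:15pm end T1 → 2
1:45pm end T4 → 1
2:00pm end T3 → 0
2:15pm start T7 → 1
4:00pm start T6 → 2
4:15pm start T5 → 3
5:00pm end T6 → 2
5:00pm end T7 → 1
6:00pm end T5 → 0
6:15pm start T8 → 1
7:45pm end T8 → 0
Peak is 3, at 1:00pm (T1, T3, T4).

3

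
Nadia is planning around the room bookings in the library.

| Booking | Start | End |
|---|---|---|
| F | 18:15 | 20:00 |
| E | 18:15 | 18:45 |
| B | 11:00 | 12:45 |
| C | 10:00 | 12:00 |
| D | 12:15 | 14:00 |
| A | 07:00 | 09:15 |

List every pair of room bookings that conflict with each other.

B & C, B & D, E & F

Check each pair: they overlap iff neither finishes before the other starts.
Sorted by start: A, C, B, D, E, F.
C starts after A ends; A is clear from here.
B starts before C ends → C and B overlap.
D starts after C ends; C is clear from here.
D starts before B ends → B and D overlap.
E starts after B ends; B is clear from here.
E starts after D ends; D is clear from here.
F starts before E ends → E and F overlap.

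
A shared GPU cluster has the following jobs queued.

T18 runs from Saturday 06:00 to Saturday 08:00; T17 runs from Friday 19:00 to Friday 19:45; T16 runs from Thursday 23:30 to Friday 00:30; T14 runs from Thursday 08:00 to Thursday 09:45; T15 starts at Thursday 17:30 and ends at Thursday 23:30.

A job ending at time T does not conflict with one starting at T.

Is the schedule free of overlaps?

Sorted by start: T14, T15, T16, T17, T18.
T15 starts after T14 ends — done with T14.
T16 starts exactly when T15 ends (back-to-back, no overlap) — done with T15.
T17 starts after T16 ends — done with T16.
T18 starts after T17 ends.
Every pair is clear; the schedule has no overlaps.

Yes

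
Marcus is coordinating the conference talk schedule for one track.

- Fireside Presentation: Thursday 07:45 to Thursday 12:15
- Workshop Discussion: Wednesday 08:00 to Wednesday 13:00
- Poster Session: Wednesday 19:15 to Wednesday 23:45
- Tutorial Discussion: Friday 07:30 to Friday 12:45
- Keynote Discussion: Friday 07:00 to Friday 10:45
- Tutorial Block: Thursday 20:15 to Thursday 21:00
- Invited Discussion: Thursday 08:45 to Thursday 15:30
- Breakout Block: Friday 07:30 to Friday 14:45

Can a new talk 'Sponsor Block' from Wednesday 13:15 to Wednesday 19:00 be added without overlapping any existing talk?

Yes — the slot is free

Workshop Discussion: ends Wednesday 13:00 at or before Sponsor Block starts Wednesday 13:15 → clear.
Poster Session: starts Wednesday 19:15 at or after Sponsor Block ends Wednesday 19:00 → clear.
Fireside Presentation: starts Thursday 07:45 at or after Sponsor Block ends Wednesday 19:00 → clear.
Invited Discussion: starts Thursday 08:45 at or after Sponsor Block ends Wednesday 19:00 → clear.
Tutorial Block: starts Thursday 20:15 at or after Sponsor Block ends Wednesday 19:00 → clear.
Keynote Discussion: starts Friday 07:00 at or after Sponsor Block ends Wednesday 19:00 → clear.
Breakout Block: starts Friday 07:30 at or after Sponsor Block ends Wednesday 19:00 → clear.
Tutorial Discussion: starts Friday 07:30 at or after Sponsor Block ends Wednesday 19:00 → clear.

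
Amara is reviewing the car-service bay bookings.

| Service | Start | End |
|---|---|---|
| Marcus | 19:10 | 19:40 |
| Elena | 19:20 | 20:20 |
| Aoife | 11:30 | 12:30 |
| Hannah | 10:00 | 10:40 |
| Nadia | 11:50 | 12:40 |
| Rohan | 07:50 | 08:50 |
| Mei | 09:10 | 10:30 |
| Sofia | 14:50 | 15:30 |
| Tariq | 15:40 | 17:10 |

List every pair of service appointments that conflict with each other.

Aoife & Nadia, Elena & Marcus, Hannah & Mei

Sorted by start: Rohan, Mei, Hannah, Aoife, Nadia, Sofia, Tariq, Marcus, Elena.
Mei starts after Rohan ends; Rohan is clear from here.
Hannah starts before Mei ends → Mei and Hannah overlap.
Aoife starts after Mei ends; Mei is clear from here.
Aoife starts after Hannah ends; Hannah is clear from here.
Nadia starts before Aoife ends → Aoife and Nadia overlap.
Sofia starts after Aoife ends; Aoife is clear from here.
Sofia starts after Nadia ends; Nadia is clear from here.
Tariq starts after Sofia ends; Sofia is clear from here.
Marcus starts after Tariq ends; Tariq is clear from here.
Elena starts before Marcus ends → Marcus and Elena overlap.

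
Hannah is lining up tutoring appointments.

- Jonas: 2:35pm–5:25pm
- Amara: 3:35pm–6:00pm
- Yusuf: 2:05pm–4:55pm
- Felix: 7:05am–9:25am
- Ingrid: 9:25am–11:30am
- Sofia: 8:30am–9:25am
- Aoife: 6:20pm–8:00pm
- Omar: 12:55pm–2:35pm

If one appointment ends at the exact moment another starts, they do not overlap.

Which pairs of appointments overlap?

Amara & Jonas, Amara & Yusuf, Felix & Sofia, Jonas & Yusuf, Omar & Yusuf

Sorted by start: Felix, Sofia, Ingrid, Omar, Yusuf, Jonas, Amara, Aoife.
Sofia starts before Felix ends → Felix and Sofia overlap.
Ingrid starts exactly when Felix ends (back-to-back, no overlap), so Felix has no further overlaps.
Ingrid starts exactly when Sofia ends (back-to-back, no overlap), so Sofia has no further overlaps.
Omar starts after Ingrid ends, so Ingrid has no further overlaps.
Yusuf starts before Omar ends → Omar and Yusuf overlap.
Jonas starts exactly when Omar ends (back-to-back, no overlap), so Omar has no further overlaps.
Jonas starts before Yusuf ends → Yusuf and Jonas overlap.
Amara starts before Yusuf ends → Yusuf and Amara overlap.
Aoife starts after Yusuf ends.
Amara starts before Jonas ends → Jonas and Amara overlap.
Aoife starts after Jonas ends.
Aoife starts after Amara ends.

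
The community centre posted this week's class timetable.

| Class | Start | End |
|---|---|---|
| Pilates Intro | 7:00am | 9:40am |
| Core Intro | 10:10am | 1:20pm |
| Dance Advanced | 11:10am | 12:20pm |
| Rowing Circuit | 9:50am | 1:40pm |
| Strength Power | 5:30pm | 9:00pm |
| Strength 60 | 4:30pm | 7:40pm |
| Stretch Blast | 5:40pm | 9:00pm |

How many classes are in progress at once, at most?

3

Sweep the timeline, counting +1 at each start and −1 at each end (ends before starts at a tie):
7:00am start Pilates Intro → 1
9:40am end Pilates Intro → 0
9:50am start Rowing Circuit → 1
10:10am start Core Intro → 2
11:10am start Dance Advanced → 3
12:20pm end Dance Advanced → 2
1:20pm end Core Intro → 1
1:40pm end Rowing Circuit → 0
4:30pm start Strength 60 → 1
5:30pm start Strength Power → 2
5:40pm start Stretch Blast → 3
7:40pm end Strength 60 → 2
9:00pm end Strength Power → 1
9:00pm end Stretch Blast → 0
Peak is 3, at 11:10am (Core Intro, Dance Advanced, Rowing Circuit).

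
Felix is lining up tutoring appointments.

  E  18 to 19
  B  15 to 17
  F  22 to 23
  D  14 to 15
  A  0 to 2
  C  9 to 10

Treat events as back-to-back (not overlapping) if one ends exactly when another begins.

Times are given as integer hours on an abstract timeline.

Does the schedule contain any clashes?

No

Sorted by start: A, C, D, B, E, F.
C starts after A ends; A is clear from here.
D starts after C ends; C is clear from here.
B starts exactly when D ends (back-to-back, no overlap); D is clear from here.
E starts after B ends; B is clear from here.
F starts after E ends.
Every pair is clear; the schedule has no overlaps.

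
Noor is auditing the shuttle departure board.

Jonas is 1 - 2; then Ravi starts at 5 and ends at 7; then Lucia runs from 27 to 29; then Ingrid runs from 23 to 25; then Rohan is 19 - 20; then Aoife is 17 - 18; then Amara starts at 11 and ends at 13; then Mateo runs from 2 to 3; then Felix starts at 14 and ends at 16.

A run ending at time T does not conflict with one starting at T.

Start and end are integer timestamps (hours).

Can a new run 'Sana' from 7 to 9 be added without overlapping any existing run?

Yes — the slot is free

Jonas: ends 2 at or before Sana starts 7 → clear.
Mateo: ends 3 at or before Sana starts 7 → clear.
Ravi: ends 7 at or before Sana starts 7 → clear.
Amara: starts 11 at or after Sana ends 9 → clear.
Felix: starts 14 at or after Sana ends 9 → clear.
Aoife: starts 17 at or after Sana ends 9 → clear.
Rohan: starts 19 at or after Sana ends 9 → clear.
Ingrid: starts 23 at or after Sana ends 9 → clear.
Lucia: starts 27 at or after Sana ends 9 → clear.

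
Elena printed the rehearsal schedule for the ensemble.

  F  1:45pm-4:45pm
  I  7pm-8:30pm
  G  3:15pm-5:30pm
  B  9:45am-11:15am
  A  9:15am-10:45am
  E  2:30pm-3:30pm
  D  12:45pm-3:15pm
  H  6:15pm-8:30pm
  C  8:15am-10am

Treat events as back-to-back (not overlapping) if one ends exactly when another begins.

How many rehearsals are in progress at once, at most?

3

Sort all start/end points and keep a running count:
8:15am start C → 1
9:15am start A → 2
9:45am start B → 3
10am end C → 2
10:45am end A → 1
11:15am end B → 0
12:45pm start D → 1
1:45pm start F → 2
2:30pm start E → 3
3:15pm end D → 2
3:15pm start G → 3
3:30pm end E → 2
4:45pm end F → 1
5:30pm end G → 0
6:15pm start H → 1
7pm start I → 2
8:30pm end H → 1
8:30pm end I → 0
Peak is 3, at 9:45am (A, B, C).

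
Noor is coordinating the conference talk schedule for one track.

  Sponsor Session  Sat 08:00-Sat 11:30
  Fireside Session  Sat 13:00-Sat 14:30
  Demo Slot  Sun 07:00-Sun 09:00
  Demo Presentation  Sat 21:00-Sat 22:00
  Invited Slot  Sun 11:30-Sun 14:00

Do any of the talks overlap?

Sorted by start: Sponsor Session, Fireside Session, Demo Presentation, Demo Slot, Invited Slot.
Fireside Session starts after Sponsor Session ends; Sponsor Session is clear from here.
Demo Presentation starts after Fireside Session ends; Fireside Session is clear from here.
Demo Slot starts after Demo Presentation ends; Demo Presentation is clear from here.
Invited Slot starts after Demo Slot ends.
Every pair is clear; the schedule has no overlaps.

No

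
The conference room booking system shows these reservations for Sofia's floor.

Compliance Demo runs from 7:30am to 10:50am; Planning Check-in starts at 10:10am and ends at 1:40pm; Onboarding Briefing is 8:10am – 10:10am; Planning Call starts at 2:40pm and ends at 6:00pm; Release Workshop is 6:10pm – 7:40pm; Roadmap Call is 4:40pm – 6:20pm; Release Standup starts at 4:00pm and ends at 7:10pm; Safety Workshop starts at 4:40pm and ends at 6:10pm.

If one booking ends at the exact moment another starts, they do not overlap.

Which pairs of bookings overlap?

Compliance Demo & Onboarding Briefing, Compliance Demo & Planning Check-in, Planning Call & Release Standup, Planning Call & Roadmap Call, Planning Call & Safety Workshop, Release Standup & Release Workshop, Release Standup & Roadmap Call, Release Standup & Safety Workshop, Release Workshop & Roadmap Call, Roadmap Call & Safety Workshop

Sorted by start: Compliance Demo, Onboarding Briefing, Planning Check-in, Planning Call, Release Standup, Roadmap Call, Safety Workshop, Release Workshop.
Onboarding Briefing starts before Compliance Demo ends → Compliance Demo and Onboarding Briefing overlap.
Planning Check-in starts before Compliance Demo ends → Compliance Demo and Planning Check-in overlap.
Planning Call starts after Compliance Demo ends, so nothing later overlaps Compliance Demo either.
Planning Check-in starts exactly when Onboarding Briefing ends (back-to-back, no overlap), so nothing later overlaps Onboarding Briefing either.
Planning Call starts after Planning Check-in ends, so nothing later overlaps Planning Check-in either.
Release Standup starts before Planning Call ends → Planning Call and Release Standup overlap.
Roadmap Call starts before Planning Call ends → Planning Call and Roadmap Call overlap.
Safety Workshop starts before Planning Call ends → Planning Call and Safety Workshop overlap.
Release Workshop starts after Planning Call ends.
Roadmap Call starts before Release Standup ends → Release Standup and Roadmap Call overlap.
Safety Workshop starts before Release Standup ends → Release Standup and Safety Workshop overlap.
Release Workshop starts before Release Standup ends → Release Standup and Release Workshop overlap.
Safety Workshop starts before Roadmap Call ends → Roadmap Call and Safety Workshop overlap.
Release Workshop starts before Roadmap Call ends → Roadmap Call and Release Workshop overlap.
Release Workshop starts exactly when Safety Workshop ends (back-to-back, no overlap).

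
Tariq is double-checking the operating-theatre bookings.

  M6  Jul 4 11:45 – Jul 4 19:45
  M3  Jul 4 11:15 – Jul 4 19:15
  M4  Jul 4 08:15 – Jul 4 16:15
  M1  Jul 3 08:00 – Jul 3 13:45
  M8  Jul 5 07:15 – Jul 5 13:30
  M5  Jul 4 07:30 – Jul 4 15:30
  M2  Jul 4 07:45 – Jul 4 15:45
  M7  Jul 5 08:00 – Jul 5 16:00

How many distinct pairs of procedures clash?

Sorted by start: M1, M5, M2, M4, M3, M6, M8, M7.
M5 starts after M1 ends; M1 is clear from here.
M2 starts before M5 ends → M5 and M2 overlap.
M4 starts before M5 ends → M5 and M4 overlap.
M3 starts before M5 ends → M5 and M3 overlap.
M6 starts before M5 ends → M5 and M6 overlap.
M8 starts after M5 ends; M5 is clear from here.
M4 starts before M2 ends → M2 and M4 overlap.
M3 starts before M2 ends → M2 and M3 overlap.
M6 starts before M2 ends → M2 and M6 overlap.
M8 starts after M2 ends; M2 is clear from here.
M3 starts before M4 ends → M4 and M3 overlap.
M6 starts before M4 ends → M4 and M6 overlap.
M8 starts after M4 ends; M4 is clear from here.
M6 starts before M3 ends → M3 and M6 overlap.
M8 starts after M3 ends; M3 is clear from here.
M8 starts after M6 ends; M6 is clear from here.
M7 starts before M8 ends → M8 and M7 overlap.
Overlapping pairs: M2 & M3, M2 & M4, M2 & M5, M2 & M6, M3 & M4, M3 & M5, M3 & M6, M4 & M5, M4 & M6, M5 & M6, M7 & M8 — 11 in total.

11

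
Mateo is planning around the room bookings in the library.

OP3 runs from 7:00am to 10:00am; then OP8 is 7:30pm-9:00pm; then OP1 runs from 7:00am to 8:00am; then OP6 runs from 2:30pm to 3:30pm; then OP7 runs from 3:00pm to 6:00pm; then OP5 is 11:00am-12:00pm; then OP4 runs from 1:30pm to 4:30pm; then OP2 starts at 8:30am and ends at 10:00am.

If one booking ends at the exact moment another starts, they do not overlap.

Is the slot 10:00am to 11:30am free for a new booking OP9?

No — it overlaps OP5

OP1: ends 8:00am at or before OP9 starts 10:00am → clear.
OP3: ends 10:00am at or before OP9 starts 10:00am → clear.
OP2: ends 10:00am at or before OP9 starts 10:00am → clear.
OP5: starts 11:00am before OP9 ends 11:30am, and ends 12:00pm after OP9 starts 10:00am → overlap.
OP4: starts 1:30pm at or after OP9 ends 11:30am → clear.
OP6: starts 2:30pm at or after OP9 ends 11:30am → clear.
OP7: starts 3:00pm at or after OP9 ends 11:30am → clear.
OP8: starts 7:30pm at or after OP9 ends 11:30am → clear.
OP9 overlaps OP5.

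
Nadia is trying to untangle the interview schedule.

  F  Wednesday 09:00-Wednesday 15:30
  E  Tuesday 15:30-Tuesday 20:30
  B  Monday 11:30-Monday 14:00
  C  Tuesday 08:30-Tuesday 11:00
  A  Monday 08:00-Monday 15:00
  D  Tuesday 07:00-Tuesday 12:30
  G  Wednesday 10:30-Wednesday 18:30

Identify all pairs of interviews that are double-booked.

Sorted by start: A, B, D, C, E, F, G.
B starts before A ends → A and B overlap.
D starts after A ends; A is clear from here.
D starts after B ends; B is clear from here.
C starts before D ends → D and C overlap.
E starts after D ends; D is clear from here.
E starts after C ends; C is clear from here.
F starts after E ends; E is clear from here.
G starts before F ends → F and G overlap.

A & B, C & D, F & G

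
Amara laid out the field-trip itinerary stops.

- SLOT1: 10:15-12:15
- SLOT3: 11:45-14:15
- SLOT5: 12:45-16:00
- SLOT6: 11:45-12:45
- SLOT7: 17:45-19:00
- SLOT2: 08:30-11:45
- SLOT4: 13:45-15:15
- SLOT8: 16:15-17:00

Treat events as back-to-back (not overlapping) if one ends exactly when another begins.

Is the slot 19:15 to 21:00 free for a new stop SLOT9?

SLOT2: ends 11:45 at or before SLOT9 starts 19:15 → clear.
SLOT1: ends 12:15 at or before SLOT9 starts 19:15 → clear.
SLOT3: ends 14:15 at or before SLOT9 starts 19:15 → clear.
SLOT6: ends 12:45 at or before SLOT9 starts 19:15 → clear.
SLOT5: ends 16:00 at or before SLOT9 starts 19:15 → clear.
SLOT4: ends 15:15 at or before SLOT9 starts 19:15 → clear.
SLOT8: ends 17:00 at or before SLOT9 starts 19:15 → clear.
SLOT7: ends 19:00 at or before SLOT9 starts 19:15 → clear.

Yes — the slot is free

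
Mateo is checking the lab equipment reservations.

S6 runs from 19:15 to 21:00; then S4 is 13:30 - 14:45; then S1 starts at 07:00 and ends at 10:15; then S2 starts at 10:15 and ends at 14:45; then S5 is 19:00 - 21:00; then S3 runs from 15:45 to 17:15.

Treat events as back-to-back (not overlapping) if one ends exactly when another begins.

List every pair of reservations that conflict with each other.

Sorted by start: S1, S2, S4, S3, S5, S6.
S2 starts exactly when S1 ends (back-to-back, no overlap); S1 is clear from here.
S4 starts before S2 ends → S2 and S4 overlap.
S3 starts after S2 ends; S2 is clear from here.
S3 starts after S4 ends; S4 is clear from here.
S5 starts after S3 ends; S3 is clear from here.
S6 starts before S5 ends → S5 and S6 overlap.

S2 & S4, S5 & S6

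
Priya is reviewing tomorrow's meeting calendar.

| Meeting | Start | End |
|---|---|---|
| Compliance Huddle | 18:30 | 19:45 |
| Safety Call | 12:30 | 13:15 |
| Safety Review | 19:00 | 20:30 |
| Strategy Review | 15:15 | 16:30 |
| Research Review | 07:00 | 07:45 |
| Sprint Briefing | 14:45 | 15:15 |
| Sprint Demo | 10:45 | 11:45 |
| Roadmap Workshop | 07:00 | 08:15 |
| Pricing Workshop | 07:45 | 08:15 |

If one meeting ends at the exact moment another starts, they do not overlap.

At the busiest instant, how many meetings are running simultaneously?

Sweep the timeline, counting +1 at each start and −1 at each end (ends before starts at a tie):
07:00 start Research Review → 1
07:00 start Roadmap Workshop → 2
07:45 end Research Review → 1
07:45 start Pricing Workshop → 2
08:15 end Pricing Workshop → 1
08:15 end Roadmap Workshop → 0
10:45 start Sprint Demo → 1
11:45 end Sprint Demo → 0
12:30 start Safety Call → 1
13:15 end Safety Call → 0
14:45 start Sprint Briefing → 1
15:15 end Sprint Briefing → 0
15:15 start Strategy Review → 1
16:30 end Strategy Review → 0
18:30 start Compliance Huddle → 1
19:00 start Safety Review → 2
19:45 end Compliance Huddle → 1
20:30 end Safety Review → 0
Peak is 2, at 07:00 (Research Review, Roadmap Workshop).

2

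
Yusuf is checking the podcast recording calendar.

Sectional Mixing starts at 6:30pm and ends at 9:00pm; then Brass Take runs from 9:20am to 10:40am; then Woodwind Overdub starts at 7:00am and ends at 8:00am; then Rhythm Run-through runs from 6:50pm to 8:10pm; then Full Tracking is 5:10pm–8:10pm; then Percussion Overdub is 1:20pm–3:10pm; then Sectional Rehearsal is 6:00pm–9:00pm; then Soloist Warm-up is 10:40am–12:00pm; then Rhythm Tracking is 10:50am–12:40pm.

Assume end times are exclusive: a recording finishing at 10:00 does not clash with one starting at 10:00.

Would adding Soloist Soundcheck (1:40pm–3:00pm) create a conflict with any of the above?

Woodwind Overdub: ends 8:00am at or before Soloist Soundcheck starts 1:40pm → clear.
Brass Take: ends 10:40am at or before Soloist Soundcheck starts 1:40pm → clear.
Soloist Warm-up: ends 12:00pm at or before Soloist Soundcheck starts 1:40pm → clear.
Rhythm Tracking: ends 12:40pm at or before Soloist Soundcheck starts 1:40pm → clear.
Percussion Overdub: starts 1:20pm before Soloist Soundcheck ends 3:00pm, and ends 3:10pm after Soloist Soundcheck starts 1:40pm → overlap.
Full Tracking: starts 5:10pm at or after Soloist Soundcheck ends 3:00pm → clear.
Sectional Rehearsal: starts 6:00pm at or after Soloist Soundcheck ends 3:00pm → clear.
Sectional Mixing: starts 6:30pm at or after Soloist Soundcheck ends 3:00pm → clear.
Rhythm Run-through: starts 6:50pm at or after Soloist Soundcheck ends 3:00pm → clear.
Soloist Soundcheck overlaps Percussion Overdub.

Yes — it overlaps Percussion Overdub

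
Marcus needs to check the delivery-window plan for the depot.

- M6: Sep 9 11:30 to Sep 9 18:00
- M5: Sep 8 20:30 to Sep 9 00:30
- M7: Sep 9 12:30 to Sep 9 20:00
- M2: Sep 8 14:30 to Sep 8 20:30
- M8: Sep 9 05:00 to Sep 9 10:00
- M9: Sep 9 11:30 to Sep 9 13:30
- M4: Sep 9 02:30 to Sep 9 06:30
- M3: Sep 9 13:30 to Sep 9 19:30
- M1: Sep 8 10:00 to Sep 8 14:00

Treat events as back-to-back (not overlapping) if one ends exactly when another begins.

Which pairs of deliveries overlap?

Two intervals overlap when each starts before the other ends.
Sorted by start: M1, M2, M5, M4, M8, M6, M9, M7, M3.
M2 starts after M1 ends — done with M1.
M5 starts exactly when M2 ends (back-to-back, no overlap) — done with M2.
M4 starts after M5 ends — done with M5.
M8 starts before M4 ends → M4 and M8 overlap.
M6 starts after M4 ends — done with M4.
M6 starts after M8 ends — done with M8.
M9 starts before M6 ends → M6 and M9 overlap.
M7 starts before M6 ends → M6 and M7 overlap.
M3 starts before M6 ends → M6 and M3 overlap.
M7 starts before M9 ends → M9 and M7 overlap.
M3 starts exactly when M9 ends (back-to-back, no overlap).
M3 starts before M7 ends → M7 and M3 overlap.

M3 & M6, M3 & M7, M4 & M8, M6 & M7, M6 & M9, M7 & M9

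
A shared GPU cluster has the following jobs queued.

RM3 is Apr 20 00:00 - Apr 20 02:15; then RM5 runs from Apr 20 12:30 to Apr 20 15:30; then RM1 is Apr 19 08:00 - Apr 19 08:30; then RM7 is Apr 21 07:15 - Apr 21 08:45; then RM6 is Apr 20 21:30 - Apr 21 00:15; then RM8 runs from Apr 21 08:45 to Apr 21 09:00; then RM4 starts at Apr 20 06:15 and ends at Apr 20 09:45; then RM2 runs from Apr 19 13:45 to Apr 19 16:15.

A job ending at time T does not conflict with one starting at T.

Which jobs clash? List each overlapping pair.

Sorted by start: RM1, RM2, RM3, RM4, RM5, RM6, RM7, RM8.
RM2 starts after RM1 ends; RM1 is clear from here.
RM3 starts after RM2 ends; RM2 is clear from here.
RM4 starts after RM3 ends; RM3 is clear from here.
RM5 starts after RM4 ends; RM4 is clear from here.
RM6 starts after RM5 ends; RM5 is clear from here.
RM7 starts after RM6 ends; RM6 is clear from here.
RM8 starts exactly when RM7 ends (back-to-back, no overlap).

no overlapping pairs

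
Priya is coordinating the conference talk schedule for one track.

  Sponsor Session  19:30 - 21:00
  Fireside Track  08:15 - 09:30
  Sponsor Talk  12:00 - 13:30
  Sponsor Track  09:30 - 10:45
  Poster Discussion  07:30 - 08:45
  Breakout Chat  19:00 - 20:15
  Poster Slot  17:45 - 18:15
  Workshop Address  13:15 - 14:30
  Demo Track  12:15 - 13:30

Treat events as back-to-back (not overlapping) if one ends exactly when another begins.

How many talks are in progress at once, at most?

Sort all start/end points and keep a running count:
07:30 start Poster Discussion → 1
08:15 start Fireside Track → 2
08:45 end Poster Discussion → 1
09:30 end Fireside Track → 0
09:30 start Sponsor Track → 1
10:45 end Sponsor Track → 0
12:00 start Sponsor Talk → 1
12:15 start Demo Track → 2
13:15 start Workshop Address → 3
13:30 end Demo Track → 2
13:30 end Sponsor Talk → 1
14:30 end Workshop Address → 0
17:45 start Poster Slot → 1
18:15 end Poster Slot → 0
19:00 start Breakout Chat → 1
19:30 start Sponsor Session → 2
20:15 end Breakout Chat → 1
21:00 end Sponsor Session → 0
Peak is 3, at 13:15 (Demo Track, Sponsor Talk, Workshop Address).

3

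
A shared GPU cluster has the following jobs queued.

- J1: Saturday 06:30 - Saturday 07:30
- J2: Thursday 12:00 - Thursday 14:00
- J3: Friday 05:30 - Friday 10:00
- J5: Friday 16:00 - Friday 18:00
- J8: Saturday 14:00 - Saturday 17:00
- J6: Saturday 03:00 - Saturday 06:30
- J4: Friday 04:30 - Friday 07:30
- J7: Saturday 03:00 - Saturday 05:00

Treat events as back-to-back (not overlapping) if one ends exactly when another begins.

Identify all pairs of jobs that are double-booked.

J3 & J4, J6 & J7

Sorted by start: J2, J4, J3, J5, J6, J7, J1, J8.
J4 starts after J2 ends — done with J2.
J3 starts before J4 ends → J4 and J3 overlap.
J5 starts after J4 ends — done with J4.
J5 starts after J3 ends — done with J3.
J6 starts after J5 ends — done with J5.
J7 starts before J6 ends → J6 and J7 overlap.
J1 starts exactly when J6 ends (back-to-back, no overlap) — done with J6.
J1 starts after J7 ends — done with J7.
J8 starts after J1 ends.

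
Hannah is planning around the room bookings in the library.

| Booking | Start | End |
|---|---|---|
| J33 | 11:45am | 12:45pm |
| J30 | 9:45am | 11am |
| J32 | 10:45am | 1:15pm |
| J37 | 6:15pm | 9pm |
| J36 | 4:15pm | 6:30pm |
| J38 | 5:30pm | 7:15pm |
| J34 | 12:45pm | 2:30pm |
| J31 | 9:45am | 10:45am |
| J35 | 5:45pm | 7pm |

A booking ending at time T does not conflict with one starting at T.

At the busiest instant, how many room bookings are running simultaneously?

4

Walk through starts and ends in time order (an end at T is processed before a start at T):
9:45am start J30 → 1
9:45am start J31 → 2
10:45am end J31 → 1
10:45am start J32 → 2
11am end J30 → 1
11:45am start J33 → 2
12:45pm end J33 → 1
12:45pm start J34 → 2
1:15pm end J32 → 1
2:30pm end J34 → 0
4:15pm start J36 → 1
5:30pm start J38 → 2
5:45pm start J35 → 3
6:15pm start J37 → 4
6:30pm end J36 → 3
7pm end J35 → 2
7:15pm end J38 → 1
9pm end J37 → 0
Peak is 4, at 6:15pm (J35, J36, J37, J38).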